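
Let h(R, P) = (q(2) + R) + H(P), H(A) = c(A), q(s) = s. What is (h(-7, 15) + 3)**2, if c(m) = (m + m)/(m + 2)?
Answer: 16/289 ≈ 0.055363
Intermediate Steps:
c(m) = 2*m/(2 + m) (c(m) = (2*m)/(2 + m) = 2*m/(2 + m))
H(A) = 2*A/(2 + A)
h(R, P) = 2 + R + 2*P/(2 + P) (h(R, P) = (2 + R) + 2*P/(2 + P) = 2 + R + 2*P/(2 + P))
(h(-7, 15) + 3)**2 = ((2*15 + (2 + 15)*(2 - 7))/(2 + 15) + 3)**2 = ((30 + 17*(-5))/17 + 3)**2 = ((30 - 85)/17 + 3)**2 = ((1/17)*(-55) + 3)**2 = (-55/17 + 3)**2 = (-4/17)**2 = 16/289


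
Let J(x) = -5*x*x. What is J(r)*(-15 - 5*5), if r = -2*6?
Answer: 28800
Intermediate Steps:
r = -12 (r = -2*6 = -12)
J(x) = -5*x**2
J(r)*(-15 - 5*5) = (-5*(-12)**2)*(-15 - 5*5) = (-5*144)*(-15 - 25) = -720*(-40) = 28800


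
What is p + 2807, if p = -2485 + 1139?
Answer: 1461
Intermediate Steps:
p = -1346
p + 2807 = -1346 + 2807 = 1461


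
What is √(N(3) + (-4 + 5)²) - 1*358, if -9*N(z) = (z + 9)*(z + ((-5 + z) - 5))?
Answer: -358 + √57/3 ≈ -355.48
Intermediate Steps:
N(z) = -(-10 + 2*z)*(9 + z)/9 (N(z) = -(z + 9)*(z + ((-5 + z) - 5))/9 = -(9 + z)*(z + (-10 + z))/9 = -(9 + z)*(-10 + 2*z)/9 = -(-10 + 2*z)*(9 + z)/9)
√(N(3) + (-4 + 5)²) - 1*358 = √((10 - 8/9*3 - 2/9*3²) + (-4 + 5)²) - 1*358 = √((10 - 8/3 - 2/9*9) + 1²) - 358 = √((10 - 8/3 - 2) + 1) - 358 = √(16/3 + 1) - 358 = √(19/3) - 358 = √57/3 - 358 = -358 + √57/3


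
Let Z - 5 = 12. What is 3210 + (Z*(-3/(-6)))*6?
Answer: 3261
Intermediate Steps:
Z = 17 (Z = 5 + 12 = 17)
3210 + (Z*(-3/(-6)))*6 = 3210 + (17*(-3/(-6)))*6 = 3210 + (17*(-3*(-⅙)))*6 = 3210 + (17*(½))*6 = 3210 + (17/2)*6 = 3210 + 51 = 3261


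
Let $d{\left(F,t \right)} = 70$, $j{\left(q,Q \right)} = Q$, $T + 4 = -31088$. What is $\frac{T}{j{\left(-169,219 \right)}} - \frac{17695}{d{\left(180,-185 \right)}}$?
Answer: $- \frac{403443}{1022} \approx -394.76$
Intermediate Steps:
$T = -31092$ ($T = -4 - 31088 = -31092$)
$\frac{T}{j{\left(-169,219 \right)}} - \frac{17695}{d{\left(180,-185 \right)}} = - \frac{31092}{219} - \frac{17695}{70} = \left(-31092\right) \frac{1}{219} - \frac{3539}{14} = - \frac{10364}{73} - \frac{3539}{14} = - \frac{403443}{1022}$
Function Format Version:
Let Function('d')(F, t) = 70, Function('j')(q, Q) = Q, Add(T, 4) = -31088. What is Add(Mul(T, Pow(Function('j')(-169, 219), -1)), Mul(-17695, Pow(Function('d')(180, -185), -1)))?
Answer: Rational(-403443, 1022) ≈ -394.76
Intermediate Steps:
T = -31092 (T = Add(-4, -31088) = -31092)
Add(Mul(T, Pow(Function('j')(-169, 219), -1)), Mul(-17695, Pow(Function('d')(180, -185), -1))) = Add(Mul(-31092, Pow(219, -1)), Mul(-17695, Pow(70, -1))) = Add(Mul(-31092, Rational(1, 219)), Mul(-17695, Rational(1, 70))) = Add(Rational(-10364, 73), Rational(-3539, 14)) = Rational(-403443, 1022)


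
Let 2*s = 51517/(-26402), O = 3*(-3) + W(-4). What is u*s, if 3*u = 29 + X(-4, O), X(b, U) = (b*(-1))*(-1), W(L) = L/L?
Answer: -1287925/158412 ≈ -8.1302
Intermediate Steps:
W(L) = 1
O = -8 (O = 3*(-3) + 1 = -9 + 1 = -8)
X(b, U) = b (X(b, U) = -b*(-1) = b)
s = -51517/52804 (s = (51517/(-26402))/2 = (51517*(-1/26402))/2 = (1/2)*(-51517/26402) = -51517/52804 ≈ -0.97563)
u = 25/3 (u = (29 - 4)/3 = (1/3)*25 = 25/3 ≈ 8.3333)
u*s = (25/3)*(-51517/52804) = -1287925/158412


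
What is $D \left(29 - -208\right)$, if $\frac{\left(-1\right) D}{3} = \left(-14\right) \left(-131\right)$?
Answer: $-1303974$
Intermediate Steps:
$D = -5502$ ($D = - 3 \left(\left(-14\right) \left(-131\right)\right) = \left(-3\right) 1834 = -5502$)
$D \left(29 - -208\right) = - 5502 \left(29 - -208\right) = - 5502 \left(29 + 208\right) = \left(-5502\right) 237 = -1303974$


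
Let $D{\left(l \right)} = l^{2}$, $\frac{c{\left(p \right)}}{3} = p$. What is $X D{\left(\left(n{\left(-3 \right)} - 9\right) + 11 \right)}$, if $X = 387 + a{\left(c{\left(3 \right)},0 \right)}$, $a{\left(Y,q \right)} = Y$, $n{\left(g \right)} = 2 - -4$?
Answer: $25344$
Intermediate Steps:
$n{\left(g \right)} = 6$ ($n{\left(g \right)} = 2 + 4 = 6$)
$c{\left(p \right)} = 3 p$
$X = 396$ ($X = 387 + 3 \cdot 3 = 387 + 9 = 396$)
$X D{\left(\left(n{\left(-3 \right)} - 9\right) + 11 \right)} = 396 \left(\left(6 - 9\right) + 11\right)^{2} = 396 \left(-3 + 11\right)^{2} = 396 \cdot 8^{2} = 396 \cdot 64 = 25344$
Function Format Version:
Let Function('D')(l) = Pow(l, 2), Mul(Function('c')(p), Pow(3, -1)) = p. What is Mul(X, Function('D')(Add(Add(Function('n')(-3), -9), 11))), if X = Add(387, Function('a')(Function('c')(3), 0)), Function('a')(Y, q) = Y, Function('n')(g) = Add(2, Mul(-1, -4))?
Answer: 25344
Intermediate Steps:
Function('n')(g) = 6 (Function('n')(g) = Add(2, 4) = 6)
Function('c')(p) = Mul(3, p)
X = 396 (X = Add(387, Mul(3, 3)) = Add(387, 9) = 396)
Mul(X, Function('D')(Add(Add(Function('n')(-3), -9), 11))) = Mul(396, Pow(Add(Add(6, -9), 11), 2)) = Mul(396, Pow(Add(-3, 11), 2)) = Mul(396, Pow(8, 2)) = Mul(396, 64) = 25344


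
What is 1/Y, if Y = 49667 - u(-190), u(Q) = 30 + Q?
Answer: 1/49827 ≈ 2.0069e-5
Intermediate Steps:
Y = 49827 (Y = 49667 - (30 - 190) = 49667 - 1*(-160) = 49667 + 160 = 49827)
1/Y = 1/49827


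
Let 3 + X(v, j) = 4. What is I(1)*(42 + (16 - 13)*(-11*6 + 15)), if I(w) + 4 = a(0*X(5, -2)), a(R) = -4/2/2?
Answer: 555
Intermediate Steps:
X(v, j) = 1 (X(v, j) = -3 + 4 = 1)
a(R) = -1 (a(R) = -4*1/2*(1/2) = -2*1/2 = -1)
I(w) = -5 (I(w) = -4 - 1 = -5)
I(1)*(42 + (16 - 13)*(-11*6 + 15)) = -5*(42 + (16 - 13)*(-11*6 + 15)) = -5*(42 + 3*(-66 + 15)) = -5*(42 + 3*(-51)) = -5*(42 - 153) = -5*(-111) = 555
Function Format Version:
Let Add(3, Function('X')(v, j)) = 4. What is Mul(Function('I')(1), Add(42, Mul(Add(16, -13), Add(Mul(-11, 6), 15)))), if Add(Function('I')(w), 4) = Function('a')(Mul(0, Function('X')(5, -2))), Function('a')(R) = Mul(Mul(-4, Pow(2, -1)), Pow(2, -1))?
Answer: 555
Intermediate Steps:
Function('X')(v, j) = 1 (Function('X')(v, j) = Add(-3, 4) = 1)
Function('a')(R) = -1 (Function('a')(R) = Mul(Mul(-4, Rational(1, 2)), Rational(1, 2)) = Mul(-2, Rational(1, 2)) = -1)
Function('I')(w) = -5 (Function('I')(w) = Add(-4, -1) = -5)
Mul(Function('I')(1), Add(42, Mul(Add(16, -13), Add(Mul(-11, 6), 15)))) = Mul(-5, Add(42, Mul(Add(16, -13), Add(Mul(-11, 6), 15)))) = Mul(-5, Add(42, Mul(3, Add(-66, 15)))) = Mul(-5, Add(42, Mul(3, -51))) = Mul(-5, Add(42, -153)) = Mul(-5, -111) = 555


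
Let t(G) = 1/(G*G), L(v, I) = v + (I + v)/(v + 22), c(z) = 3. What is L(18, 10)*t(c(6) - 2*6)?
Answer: 187/810 ≈ 0.23086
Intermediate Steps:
L(v, I) = v + (I + v)/(22 + v)
t(G) = G⁻² (t(G) = 1/(G²) = G⁻²)
L(18, 10)*t(c(6) - 2*6) = ((10 + 18² + 23*18)/(22 + 18))/(3 - 2*6)² = ((10 + 324 + 414)/40)/(3 - 12)² = ((1/40)*748)/(-9)² = (187/10)*(1/81) = 187/810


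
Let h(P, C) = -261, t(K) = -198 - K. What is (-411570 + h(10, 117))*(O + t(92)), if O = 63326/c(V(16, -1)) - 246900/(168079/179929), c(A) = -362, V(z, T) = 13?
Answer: 3317287766845652397/30422299 ≈ 1.0904e+11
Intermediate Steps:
O = -8046150973477/30422299 (O = 63326/(-362) - 246900/(168079/179929) = 63326*(-1/362) - 246900/(168079*(1/179929)) = -31663/181 - 246900/168079/179929 = -31663/181 - 246900*179929/168079 = -31663/181 - 44424470100/168079 = -8046150973477/30422299 ≈ -2.6448e+5)
(-411570 + h(10, 117))*(O + t(92)) = (-411570 - 261)*(-8046150973477/30422299 + (-198 - 1*92)) = -411831*(-8046150973477/30422299 + (-198 - 92)) = -411831*(-8046150973477/30422299 - 290) = -411831*(-8054973440187/30422299) = 3317287766845652397/30422299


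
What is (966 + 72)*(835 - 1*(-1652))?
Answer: 2581506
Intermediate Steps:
(966 + 72)*(835 - 1*(-1652)) = 1038*(835 + 1652) = 1038*2487 = 2581506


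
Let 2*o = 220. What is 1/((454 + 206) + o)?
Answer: 1/770 ≈ 0.0012987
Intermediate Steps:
o = 110 (o = (½)*220 = 110)
1/((454 + 206) + o) = 1/((454 + 206) + 110) = 1/(660 + 110) = 1/770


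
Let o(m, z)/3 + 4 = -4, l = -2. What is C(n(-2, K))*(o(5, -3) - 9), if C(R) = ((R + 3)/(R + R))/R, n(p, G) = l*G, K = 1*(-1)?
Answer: -165/8 ≈ -20.625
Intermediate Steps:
K = -1
o(m, z) = -24 (o(m, z) = -12 + 3*(-4) = -12 - 12 = -24)
n(p, G) = -2*G
C(R) = (3 + R)/(2*R²) (C(R) = ((3 + R)/((2*R)))/R = ((3 + R)*(1/(2*R)))/R = ((3 + R)/(2*R))/R = (3 + R)/(2*R²))
C(n(-2, K))*(o(5, -3) - 9) = ((3 - 2*(-1))/(2*(-2*(-1))²))*(-24 - 9) = ((½)*(3 + 2)/2²)*(-33) = ((½)*(¼)*5)*(-33) = (5/8)*(-33) = -165/8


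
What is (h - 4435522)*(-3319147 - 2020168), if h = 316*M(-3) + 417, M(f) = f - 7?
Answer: 23697294888475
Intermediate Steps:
M(f) = -7 + f
h = -2743 (h = 316*(-7 - 3) + 417 = 316*(-10) + 417 = -3160 + 417 = -2743)
(h - 4435522)*(-3319147 - 2020168) = (-2743 - 4435522)*(-3319147 - 2020168) = -4438265*(-5339315) = 23697294888475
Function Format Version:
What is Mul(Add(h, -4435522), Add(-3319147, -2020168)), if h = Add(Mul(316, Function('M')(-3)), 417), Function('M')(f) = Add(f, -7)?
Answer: 23697294888475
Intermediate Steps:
Function('M')(f) = Add(-7, f)
h = -2743 (h = Add(Mul(316, Add(-7, -3)), 417) = Add(Mul(316, -10), 417) = Add(-3160, 417) = -2743)
Mul(Add(h, -4435522), Add(-3319147, -2020168)) = Mul(Add(-2743, -4435522), Add(-3319147, -2020168)) = Mul(-4438265, -5339315) = 23697294888475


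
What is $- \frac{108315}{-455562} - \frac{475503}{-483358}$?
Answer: $\frac{7471556096}{6116653811} \approx 1.2215$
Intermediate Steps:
$- \frac{108315}{-455562} - \frac{475503}{-483358} = \left(-108315\right) \left(- \frac{1}{455562}\right) - - \frac{475503}{483358} = \frac{12035}{50618} + \frac{475503}{483358} = \frac{7471556096}{6116653811}$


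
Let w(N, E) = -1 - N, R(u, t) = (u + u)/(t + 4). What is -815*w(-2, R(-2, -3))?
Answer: -815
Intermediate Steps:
R(u, t) = 2*u/(4 + t) (R(u, t) = (2*u)/(4 + t) = 2*u/(4 + t))
-815*w(-2, R(-2, -3)) = -815*(-1 - 1*(-2)) = -815*(-1 + 2) = -815*1 = -815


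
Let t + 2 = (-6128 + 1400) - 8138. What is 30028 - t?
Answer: 42896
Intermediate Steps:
t = -12868 (t = -2 + ((-6128 + 1400) - 8138) = -2 + (-4728 - 8138) = -2 - 12866 = -12868)
30028 - t = 30028 - 1*(-12868) = 30028 + 12868 = 42896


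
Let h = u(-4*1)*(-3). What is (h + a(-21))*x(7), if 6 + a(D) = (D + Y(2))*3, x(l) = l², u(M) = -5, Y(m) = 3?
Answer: -2205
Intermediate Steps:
h = 15 (h = -5*(-3) = 15)
a(D) = 3 + 3*D (a(D) = -6 + (D + 3)*3 = -6 + (3 + D)*3 = -6 + (9 + 3*D) = 3 + 3*D)
(h + a(-21))*x(7) = (15 + (3 + 3*(-21)))*7² = (15 + (3 - 63))*49 = (15 - 60)*49 = -45*49 = -2205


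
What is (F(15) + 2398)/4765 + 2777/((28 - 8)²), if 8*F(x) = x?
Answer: 2838471/381200 ≈ 7.4461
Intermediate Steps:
F(x) = x/8
(F(15) + 2398)/4765 + 2777/((28 - 8)²) = ((⅛)*15 + 2398)/4765 + 2777/((28 - 8)²) = (15/8 + 2398)*(1/4765) + 2777/(20²) = (19199/8)*(1/4765) + 2777/400 = 19199/38120 + 2777*(1/400) = 19199/38120 + 2777/400 = 2838471/381200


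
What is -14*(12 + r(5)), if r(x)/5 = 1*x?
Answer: -518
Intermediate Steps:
r(x) = 5*x (r(x) = 5*(1*x) = 5*x)
-14*(12 + r(5)) = -14*(12 + 5*5) = -14*(12 + 25) = -14*37 = -518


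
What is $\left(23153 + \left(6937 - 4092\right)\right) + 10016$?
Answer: $36014$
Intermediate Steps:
$\left(23153 + \left(6937 - 4092\right)\right) + 10016 = \left(23153 + 2845\right) + 10016 = 25998 + 10016 = 36014$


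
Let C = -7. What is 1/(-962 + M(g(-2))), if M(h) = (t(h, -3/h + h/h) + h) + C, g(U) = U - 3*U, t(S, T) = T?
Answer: -4/3859 ≈ -0.0010365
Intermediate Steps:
g(U) = -2*U
M(h) = -6 + h - 3/h (M(h) = ((-3/h + h/h) + h) - 7 = ((-3/h + 1) + h) - 7 = ((1 - 3/h) + h) - 7 = (1 + h - 3/h) - 7 = -6 + h - 3/h)
1/(-962 + M(g(-2))) = 1/(-962 + (-6 - 2*(-2) - 3/((-2*(-2))))) = 1/(-962 + (-6 + 4 - 3/4)) = 1/(-962 - 11/4) = 1/(-3859/4) = -4/3859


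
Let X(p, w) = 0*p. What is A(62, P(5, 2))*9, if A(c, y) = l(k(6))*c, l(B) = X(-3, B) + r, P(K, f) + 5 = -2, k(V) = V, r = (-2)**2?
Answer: 2232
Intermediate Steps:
X(p, w) = 0
r = 4
P(K, f) = -7 (P(K, f) = -5 - 2 = -7)
l(B) = 4 (l(B) = 0 + 4 = 4)
A(c, y) = 4*c
A(62, P(5, 2))*9 = (4*62)*9 = 248*9 = 2232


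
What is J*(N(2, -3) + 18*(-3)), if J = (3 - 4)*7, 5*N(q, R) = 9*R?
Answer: 2079/5 ≈ 415.80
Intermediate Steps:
N(q, R) = 9*R/5 (N(q, R) = (9*R)/5 = 9*R/5)
J = -7 (J = -1*7 = -7)
J*(N(2, -3) + 18*(-3)) = -7*((9/5)*(-3) + 18*(-3)) = -7*(-27/5 - 54) = -7*(-297/5) = 2079/5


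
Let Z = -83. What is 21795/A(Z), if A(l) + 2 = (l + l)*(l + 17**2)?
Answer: -21795/34198 ≈ -0.63732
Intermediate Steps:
A(l) = -2 + 2*l*(289 + l) (A(l) = -2 + (l + l)*(l + 17**2) = -2 + (2*l)*(l + 289) = -2 + (2*l)*(289 + l) = -2 + 2*l*(289 + l))
21795/A(Z) = 21795/(-2 + 2*(-83)**2 + 578*(-83)) = 21795/(-2 + 2*6889 - 47974) = 21795/(-2 + 13778 - 47974) = 21795/(-34198) = 21795*(-1/34198) = -21795/34198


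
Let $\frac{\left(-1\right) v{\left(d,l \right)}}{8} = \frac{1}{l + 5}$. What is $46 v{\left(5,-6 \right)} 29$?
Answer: $10672$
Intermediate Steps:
$v{\left(d,l \right)} = - \frac{8}{5 + l}$ ($v{\left(d,l \right)} = - \frac{8}{l + 5} = - \frac{8}{5 + l}$)
$46 v{\left(5,-6 \right)} 29 = 46 \left(- \frac{8}{5 - 6}\right) 29 = 46 \left(- \frac{8}{-1}\right) 29 = 46 \left(\left(-8\right) \left(-1\right)\right) 29 = 46 \cdot 8 \cdot 29 = 368 \cdot 29 = 10672$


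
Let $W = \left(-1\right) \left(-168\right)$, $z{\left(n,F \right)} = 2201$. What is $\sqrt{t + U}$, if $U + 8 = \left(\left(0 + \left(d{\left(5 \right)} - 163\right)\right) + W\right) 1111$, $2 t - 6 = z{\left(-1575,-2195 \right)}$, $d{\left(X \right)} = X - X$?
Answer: $\frac{\sqrt{26602}}{2} \approx 81.551$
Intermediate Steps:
$d{\left(X \right)} = 0$
$t = \frac{2207}{2}$ ($t = 3 + \frac{1}{2} \cdot 2201 = 3 + \frac{2201}{2} = \frac{2207}{2} \approx 1103.5$)
$W = 168$
$U = 5547$ ($U = -8 + \left(\left(0 + \left(0 - 163\right)\right) + 168\right) 1111 = -8 + \left(\left(0 - 163\right) + 168\right) 1111 = -8 + \left(-163 + 168\right) 1111 = -8 + 5 \cdot 1111 = -8 + 5555 = 5547$)
$\sqrt{t + U} = \sqrt{\frac{2207}{2} + 5547} = \sqrt{\frac{13301}{2}} = \frac{\sqrt{26602}}{2}$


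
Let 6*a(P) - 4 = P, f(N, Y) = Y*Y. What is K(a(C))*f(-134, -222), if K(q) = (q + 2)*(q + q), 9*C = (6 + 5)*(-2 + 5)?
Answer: 3715466/9 ≈ 4.1283e+5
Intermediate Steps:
f(N, Y) = Y²
C = 11/3 (C = ((6 + 5)*(-2 + 5))/9 = (11*3)/9 = (⅑)*33 = 11/3 ≈ 3.6667)
a(P) = ⅔ + P/6
K(q) = 2*q*(2 + q) (K(q) = (2 + q)*(2*q) = 2*q*(2 + q))
K(a(C))*f(-134, -222) = (2*(⅔ + (⅙)*(11/3))*(2 + (⅔ + (⅙)*(11/3))))*(-222)² = (2*(⅔ + 11/18)*(2 + (⅔ + 11/18)))*49284 = (2*(23/18)*(2 + 23/18))*49284 = (2*(23/18)*(59/18))*49284 = (1357/162)*49284 = 3715466/9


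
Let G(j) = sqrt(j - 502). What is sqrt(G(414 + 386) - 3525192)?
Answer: sqrt(-3525192 + sqrt(298)) ≈ 1877.5*I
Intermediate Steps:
G(j) = sqrt(-502 + j)
sqrt(G(414 + 386) - 3525192) = sqrt(sqrt(-502 + (414 + 386)) - 3525192) = sqrt(sqrt(-502 + 800) - 3525192) = sqrt(sqrt(298) - 3525192) = sqrt(-3525192 + sqrt(298))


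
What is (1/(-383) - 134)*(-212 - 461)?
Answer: 34540379/383 ≈ 90184.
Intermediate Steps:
(1/(-383) - 134)*(-212 - 461) = (-1/383 - 134)*(-673) = -51323/383*(-673) = 34540379/383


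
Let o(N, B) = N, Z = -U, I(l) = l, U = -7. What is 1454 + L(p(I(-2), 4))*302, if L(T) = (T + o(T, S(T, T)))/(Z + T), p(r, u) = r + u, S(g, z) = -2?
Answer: 14294/9 ≈ 1588.2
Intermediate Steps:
Z = 7 (Z = -1*(-7) = 7)
L(T) = 2*T/(7 + T) (L(T) = (T + T)/(7 + T) = (2*T)/(7 + T) = 2*T/(7 + T))
1454 + L(p(I(-2), 4))*302 = 1454 + (2*(-2 + 4)/(7 + (-2 + 4)))*302 = 1454 + (2*2/(7 + 2))*302 = 1454 + (2*2/9)*302 = 1454 + (2*2*(1/9))*302 = 1454 + (4/9)*302 = 1454 + 1208/9 = 14294/9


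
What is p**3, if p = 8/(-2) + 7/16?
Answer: -185193/4096 ≈ -45.213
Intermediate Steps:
p = -57/16 (p = 8*(-1/2) + 7*(1/16) = -4 + 7/16 = -57/16 ≈ -3.5625)
p**3 = (-57/16)**3 = -185193/4096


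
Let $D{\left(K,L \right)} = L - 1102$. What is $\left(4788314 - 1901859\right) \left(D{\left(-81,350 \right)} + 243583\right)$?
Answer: $700920754105$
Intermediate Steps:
$D{\left(K,L \right)} = -1102 + L$
$\left(4788314 - 1901859\right) \left(D{\left(-81,350 \right)} + 243583\right) = \left(4788314 - 1901859\right) \left(\left(-1102 + 350\right) + 243583\right) = 2886455 \left(-752 + 243583\right) = 2886455 \cdot 242831 = 700920754105$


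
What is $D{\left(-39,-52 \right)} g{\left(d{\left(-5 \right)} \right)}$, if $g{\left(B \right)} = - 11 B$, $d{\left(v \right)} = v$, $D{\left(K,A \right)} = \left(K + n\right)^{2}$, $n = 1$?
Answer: $79420$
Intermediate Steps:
$D{\left(K,A \right)} = \left(1 + K\right)^{2}$ ($D{\left(K,A \right)} = \left(K + 1\right)^{2} = \left(1 + K\right)^{2}$)
$D{\left(-39,-52 \right)} g{\left(d{\left(-5 \right)} \right)} = \left(1 - 39\right)^{2} \left(\left(-11\right) \left(-5\right)\right) = \left(-38\right)^{2} \cdot 55 = 1444 \cdot 55 = 79420$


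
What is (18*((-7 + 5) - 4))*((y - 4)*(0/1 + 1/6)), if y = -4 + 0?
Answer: 144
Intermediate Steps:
y = -4
(18*((-7 + 5) - 4))*((y - 4)*(0/1 + 1/6)) = (18*((-7 + 5) - 4))*((-4 - 4)*(0/1 + 1/6)) = (18*(-2 - 4))*(-8*(0*1 + 1*(⅙))) = (18*(-6))*(-8*(0 + ⅙)) = -(-864)/6 = -108*(-4/3) = 144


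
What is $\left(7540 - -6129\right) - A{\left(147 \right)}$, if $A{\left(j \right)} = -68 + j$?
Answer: $13590$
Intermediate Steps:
$\left(7540 - -6129\right) - A{\left(147 \right)} = \left(7540 - -6129\right) - \left(-68 + 147\right) = \left(7540 + 6129\right) - 79 = 13669 - 79 = 13590$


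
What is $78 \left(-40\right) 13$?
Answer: $-40560$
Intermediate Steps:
$78 \left(-40\right) 13 = \left(-3120\right) 13 = -40560$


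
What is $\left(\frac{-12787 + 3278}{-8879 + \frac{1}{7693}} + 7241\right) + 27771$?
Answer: $\frac{2391607936489}{68306146} \approx 35013.0$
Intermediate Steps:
$\left(\frac{-12787 + 3278}{-8879 + \frac{1}{7693}} + 7241\right) + 27771 = \left(- \frac{9509}{-8879 + \frac{1}{7693}} + 7241\right) + 27771 = \left(- \frac{9509}{- \frac{68306146}{7693}} + 7241\right) + 27771 = \left(\left(-9509\right) \left(- \frac{7693}{68306146}\right) + 7241\right) + 27771 = \left(\frac{73152737}{68306146} + 7241\right) + 27771 = \frac{494677955923}{68306146} + 27771 = \frac{2391607936489}{68306146}$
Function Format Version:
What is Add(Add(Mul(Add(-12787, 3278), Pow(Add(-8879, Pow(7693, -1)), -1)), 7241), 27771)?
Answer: Rational(2391607936489, 68306146) ≈ 35013.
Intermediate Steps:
Add(Add(Mul(Add(-12787, 3278), Pow(Add(-8879, Pow(7693, -1)), -1)), 7241), 27771) = Add(Add(Mul(-9509, Pow(Add(-8879, Rational(1, 7693)), -1)), 7241), 27771) = Add(Add(Mul(-9509, Pow(Rational(-68306146, 7693), -1)), 7241), 27771) = Add(Add(Mul(-9509, Rational(-7693, 68306146)), 7241), 27771) = Add(Add(Rational(73152737, 68306146), 7241), 27771) = Add(Rational(494677955923, 68306146), 27771) = Rational(2391607936489, 68306146)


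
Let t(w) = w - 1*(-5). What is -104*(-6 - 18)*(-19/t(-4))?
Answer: -47424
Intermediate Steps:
t(w) = 5 + w (t(w) = w + 5 = 5 + w)
-104*(-6 - 18)*(-19/t(-4)) = -104*(-6 - 18)*(-19/(5 - 4)) = -(-2496)*(-19/1) = -(-2496)*(-19*1) = -(-2496)*(-19) = -104*456 = -47424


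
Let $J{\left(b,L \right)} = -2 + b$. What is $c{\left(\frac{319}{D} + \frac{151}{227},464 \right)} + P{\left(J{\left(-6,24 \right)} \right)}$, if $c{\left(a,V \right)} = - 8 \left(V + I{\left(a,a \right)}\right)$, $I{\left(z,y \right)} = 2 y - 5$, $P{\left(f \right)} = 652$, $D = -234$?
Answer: $- \frac{79911548}{26559} \approx -3008.8$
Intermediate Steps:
$I{\left(z,y \right)} = -5 + 2 y$
$c{\left(a,V \right)} = 40 - 16 a - 8 V$ ($c{\left(a,V \right)} = - 8 \left(V + \left(-5 + 2 a\right)\right) = - 8 \left(-5 + V + 2 a\right) = 40 - 16 a - 8 V$)
$c{\left(\frac{319}{D} + \frac{151}{227},464 \right)} + P{\left(J{\left(-6,24 \right)} \right)} = \left(40 - 16 \left(\frac{319}{-234} + \frac{151}{227}\right) - 3712\right) + 652 = \left(40 - 16 \left(319 \left(- \frac{1}{234}\right) + 151 \cdot \frac{1}{227}\right) - 3712\right) + 652 = \left(40 - 16 \left(- \frac{319}{234} + \frac{151}{227}\right) - 3712\right) + 652 = \left(40 - - \frac{296632}{26559} - 3712\right) + 652 = \left(40 + \frac{296632}{26559} - 3712\right) + 652 = - \frac{97228016}{26559} + 652 = - \frac{79911548}{26559}$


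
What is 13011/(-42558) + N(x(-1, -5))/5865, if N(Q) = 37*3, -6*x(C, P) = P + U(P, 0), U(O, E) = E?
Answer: -7953953/27733630 ≈ -0.28680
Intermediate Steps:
x(C, P) = -P/6 (x(C, P) = -(P + 0)/6 = -P/6)
N(Q) = 111
13011/(-42558) + N(x(-1, -5))/5865 = 13011/(-42558) + 111/5865 = 13011*(-1/42558) + 111*(1/5865) = -4337/14186 + 37/1955 = -7953953/27733630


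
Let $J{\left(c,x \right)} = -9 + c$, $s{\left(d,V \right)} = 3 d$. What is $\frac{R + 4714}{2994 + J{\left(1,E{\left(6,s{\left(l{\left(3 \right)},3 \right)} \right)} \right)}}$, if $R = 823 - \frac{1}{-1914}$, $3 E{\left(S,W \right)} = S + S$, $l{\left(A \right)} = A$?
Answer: $\frac{10597819}{5715204} \approx 1.8543$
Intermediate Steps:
$E{\left(S,W \right)} = \frac{2 S}{3}$ ($E{\left(S,W \right)} = \frac{S + S}{3} = \frac{2 S}{3}$)
$R = \frac{1575223}{1914}$ ($R = 823 - - \frac{1}{1914} = 823 + \frac{1}{1914} = \frac{1575223}{1914} \approx 823.0$)
$\frac{R + 4714}{2994 + J{\left(1,E{\left(6,s{\left(l{\left(3 \right)},3 \right)} \right)} \right)}} = \frac{\frac{1575223}{1914} + 4714}{2994 + \left(-9 + 1\right)} = \frac{10597819}{1914 \left(2994 - 8\right)} = \frac{10597819}{1914 \cdot 2986} = \frac{10597819}{1914} \cdot \frac{1}{2986} = \frac{10597819}{5715204}$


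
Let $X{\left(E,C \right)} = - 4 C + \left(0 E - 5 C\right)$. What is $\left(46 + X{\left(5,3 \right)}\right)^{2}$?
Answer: $361$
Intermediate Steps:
$X{\left(E,C \right)} = - 9 C$ ($X{\left(E,C \right)} = - 4 C + \left(0 - 5 C\right) = - 4 C - 5 C = - 9 C$)
$\left(46 + X{\left(5,3 \right)}\right)^{2} = \left(46 - 27\right)^{2} = 19^{2} = 361$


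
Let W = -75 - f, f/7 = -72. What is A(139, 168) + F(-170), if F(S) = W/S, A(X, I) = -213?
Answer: -36639/170 ≈ -215.52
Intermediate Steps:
f = -504 (f = 7*(-72) = -504)
W = 429 (W = -75 - 1*(-504) = -75 + 504 = 429)
F(S) = 429/S
A(139, 168) + F(-170) = -213 + 429/(-170) = -213 + 429*(-1/170) = -213 - 429/170 = -36639/170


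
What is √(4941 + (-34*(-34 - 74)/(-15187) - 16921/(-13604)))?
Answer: √52737575652471235709/103301974 ≈ 70.299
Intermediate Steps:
√(4941 + (-34*(-34 - 74)/(-15187) - 16921/(-13604))) = √(4941 + (-34*(-108)*(-1/15187) - 16921*(-1/13604))) = √(4941 + (3672*(-1/15187) + 16921/13604)) = √(4941 + (-3672/15187 + 16921/13604)) = √(4941 + 207025339/206603948) = √(1021037132407/206603948) = √52737575652471235709/103301974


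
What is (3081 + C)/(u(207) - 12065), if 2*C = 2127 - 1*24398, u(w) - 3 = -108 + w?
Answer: 16109/23926 ≈ 0.67328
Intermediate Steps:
u(w) = -105 + w (u(w) = 3 + (-108 + w) = -105 + w)
C = -22271/2 (C = (2127 - 1*24398)/2 = (2127 - 24398)/2 = (1/2)*(-22271) = -22271/2 ≈ -11136.)
(3081 + C)/(u(207) - 12065) = (3081 - 22271/2)/((-105 + 207) - 12065) = -16109/(2*(102 - 12065)) = -16109/2/(-11963) = -16109/2*(-1/11963) = 16109/23926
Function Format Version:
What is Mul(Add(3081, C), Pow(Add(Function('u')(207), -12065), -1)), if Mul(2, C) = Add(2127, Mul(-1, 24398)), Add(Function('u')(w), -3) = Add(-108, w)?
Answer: Rational(16109, 23926) ≈ 0.67328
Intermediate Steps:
Function('u')(w) = Add(-105, w) (Function('u')(w) = Add(3, Add(-108, w)) = Add(-105, w))
C = Rational(-22271, 2) (C = Mul(Rational(1, 2), Add(2127, Mul(-1, 24398))) = Mul(Rational(1, 2), Add(2127, -24398)) = Mul(Rational(1, 2), -22271) = Rational(-22271, 2) ≈ -11136.)
Mul(Add(3081, C), Pow(Add(Function('u')(207), -12065), -1)) = Mul(Add(3081, Rational(-22271, 2)), Pow(Add(Add(-105, 207), -12065), -1)) = Mul(Rational(-16109, 2), Pow(Add(102, -12065), -1)) = Mul(Rational(-16109, 2), Pow(-11963, -1)) = Mul(Rational(-16109, 2), Rational(-1, 11963)) = Rational(16109, 23926)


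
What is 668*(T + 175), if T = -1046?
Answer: -581828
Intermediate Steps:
668*(T + 175) = 668*(-1046 + 175) = 668*(-871) = -581828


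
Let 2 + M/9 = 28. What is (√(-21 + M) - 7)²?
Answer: (7 - √213)² ≈ 57.677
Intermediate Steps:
M = 234 (M = -18 + 9*28 = -18 + 252 = 234)
(√(-21 + M) - 7)² = (√(-21 + 234) - 7)² = (√213 - 7)² = (-7 + √213)²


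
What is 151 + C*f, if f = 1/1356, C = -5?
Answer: 204751/1356 ≈ 151.00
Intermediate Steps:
f = 1/1356 ≈ 0.00073746
151 + C*f = 151 - 5*1/1356 = 151 - 5/1356 = 204751/1356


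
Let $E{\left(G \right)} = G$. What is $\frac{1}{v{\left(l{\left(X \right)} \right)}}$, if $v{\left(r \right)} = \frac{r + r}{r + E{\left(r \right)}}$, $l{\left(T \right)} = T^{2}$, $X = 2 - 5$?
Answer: $1$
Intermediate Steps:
$X = -3$
$v{\left(r \right)} = 1$ ($v{\left(r \right)} = \frac{r + r}{r + r} = \frac{2 r}{2 r} = 2 r \frac{1}{2 r} = 1$)
$\frac{1}{v{\left(l{\left(X \right)} \right)}} = 1^{-1} = 1$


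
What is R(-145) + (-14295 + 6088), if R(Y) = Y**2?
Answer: 12818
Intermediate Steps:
R(-145) + (-14295 + 6088) = (-145)**2 + (-14295 + 6088) = 21025 - 8207 = 12818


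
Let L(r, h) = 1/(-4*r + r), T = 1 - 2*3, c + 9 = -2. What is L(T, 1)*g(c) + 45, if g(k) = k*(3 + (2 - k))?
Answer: 499/15 ≈ 33.267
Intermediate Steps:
c = -11 (c = -9 - 2 = -11)
T = -5 (T = 1 - 6 = -5)
L(r, h) = -1/(3*r) (L(r, h) = 1/(-3*r) = -1/(3*r))
g(k) = k*(5 - k)
L(T, 1)*g(c) + 45 = (-⅓/(-5))*(-11*(5 - 1*(-11))) + 45 = (-⅓*(-⅕))*(-11*(5 + 11)) + 45 = (-11*16)/15 + 45 = (1/15)*(-176) + 45 = -176/15 + 45 = 499/15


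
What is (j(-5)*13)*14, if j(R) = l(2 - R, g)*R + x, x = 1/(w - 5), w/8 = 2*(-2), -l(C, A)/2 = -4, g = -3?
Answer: -269542/37 ≈ -7284.9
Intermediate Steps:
l(C, A) = 8 (l(C, A) = -2*(-4) = 8)
w = -32 (w = 8*(2*(-2)) = 8*(-4) = -32)
x = -1/37 (x = 1/(-32 - 5) = 1/(-37) = -1/37 ≈ -0.027027)
j(R) = -1/37 + 8*R (j(R) = 8*R - 1/37 = -1/37 + 8*R)
(j(-5)*13)*14 = ((-1/37 + 8*(-5))*13)*14 = ((-1/37 - 40)*13)*14 = -1481/37*13*14 = -19253/37*14 = -269542/37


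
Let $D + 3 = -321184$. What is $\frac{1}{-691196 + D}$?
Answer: $- \frac{1}{1012383} \approx -9.8777 \cdot 10^{-7}$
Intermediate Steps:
$D = -321187$ ($D = -3 - 321184 = -321187$)
$\frac{1}{-691196 + D} = \frac{1}{-691196 - 321187} = \frac{1}{-1012383} = - \frac{1}{1012383}$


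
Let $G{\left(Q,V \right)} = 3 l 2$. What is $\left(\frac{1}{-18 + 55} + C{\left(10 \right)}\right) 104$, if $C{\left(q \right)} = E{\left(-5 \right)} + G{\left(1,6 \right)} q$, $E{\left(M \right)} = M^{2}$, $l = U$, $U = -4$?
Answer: $- \frac{827216}{37} \approx -22357.0$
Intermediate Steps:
$l = -4$
$G{\left(Q,V \right)} = -24$ ($G{\left(Q,V \right)} = 3 \left(-4\right) 2 = \left(-12\right) 2 = -24$)
$C{\left(q \right)} = 25 - 24 q$ ($C{\left(q \right)} = \left(-5\right)^{2} - 24 q = 25 - 24 q$)
$\left(\frac{1}{-18 + 55} + C{\left(10 \right)}\right) 104 = \left(\frac{1}{-18 + 55} + \left(25 - 240\right)\right) 104 = \left(\frac{1}{37} + \left(25 - 240\right)\right) 104 = \left(\frac{1}{37} - 215\right) 104 = \left(- \frac{7954}{37}\right) 104 = - \frac{827216}{37}$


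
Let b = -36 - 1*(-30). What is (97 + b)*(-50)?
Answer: -4550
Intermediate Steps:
b = -6 (b = -36 + 30 = -6)
(97 + b)*(-50) = (97 - 6)*(-50) = 91*(-50) = -4550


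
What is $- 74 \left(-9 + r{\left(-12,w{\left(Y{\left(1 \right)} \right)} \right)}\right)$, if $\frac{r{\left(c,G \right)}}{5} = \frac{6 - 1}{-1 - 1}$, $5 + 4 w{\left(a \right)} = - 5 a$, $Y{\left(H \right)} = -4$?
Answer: $1591$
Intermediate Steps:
$w{\left(a \right)} = - \frac{5}{4} - \frac{5 a}{4}$ ($w{\left(a \right)} = - \frac{5}{4} + \frac{\left(-5\right) a}{4} = - \frac{5}{4} - \frac{5 a}{4}$)
$r{\left(c,G \right)} = - \frac{25}{2}$ ($r{\left(c,G \right)} = 5 \frac{6 - 1}{-1 - 1} = 5 \frac{5}{-2} = 5 \cdot 5 \left(- \frac{1}{2}\right) = 5 \left(- \frac{5}{2}\right) = - \frac{25}{2}$)
$- 74 \left(-9 + r{\left(-12,w{\left(Y{\left(1 \right)} \right)} \right)}\right) = - 74 \left(-9 - \frac{25}{2}\right) = \left(-74\right) \left(- \frac{43}{2}\right) = 1591$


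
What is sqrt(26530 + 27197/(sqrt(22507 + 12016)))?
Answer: sqrt(31619449644370 + 938922031*sqrt(34523))/34523 ≈ 163.33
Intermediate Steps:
sqrt(26530 + 27197/(sqrt(22507 + 12016))) = sqrt(26530 + 27197/(sqrt(34523))) = sqrt(26530 + 27197*(sqrt(34523)/34523)) = sqrt(26530 + 27197*sqrt(34523)/34523)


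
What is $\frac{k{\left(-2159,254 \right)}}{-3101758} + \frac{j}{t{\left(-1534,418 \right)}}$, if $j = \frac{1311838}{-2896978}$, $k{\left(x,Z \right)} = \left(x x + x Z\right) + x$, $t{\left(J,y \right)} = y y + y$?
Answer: $- \frac{47402719621357635}{35767677117893182} \approx -1.3253$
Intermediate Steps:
$t{\left(J,y \right)} = y + y^{2}$ ($t{\left(J,y \right)} = y^{2} + y = y + y^{2}$)
$k{\left(x,Z \right)} = x + x^{2} + Z x$ ($k{\left(x,Z \right)} = \left(x^{2} + Z x\right) + x = x + x^{2} + Z x$)
$j = - \frac{655919}{1448489}$ ($j = 1311838 \left(- \frac{1}{2896978}\right) = - \frac{655919}{1448489} \approx -0.45283$)
$\frac{k{\left(-2159,254 \right)}}{-3101758} + \frac{j}{t{\left(-1534,418 \right)}} = \frac{\left(-2159\right) \left(1 + 254 - 2159\right)}{-3101758} - \frac{655919}{1448489 \cdot 418 \left(1 + 418\right)} = \left(-2159\right) \left(-1904\right) \left(- \frac{1}{3101758}\right) - \frac{655919}{1448489 \cdot 418 \cdot 419} = 4110736 \left(- \frac{1}{3101758}\right) - \frac{655919}{1448489 \cdot 175142} = - \frac{2055368}{1550879} - \frac{59629}{23062841858} = - \frac{47402719621357635}{35767677117893182}$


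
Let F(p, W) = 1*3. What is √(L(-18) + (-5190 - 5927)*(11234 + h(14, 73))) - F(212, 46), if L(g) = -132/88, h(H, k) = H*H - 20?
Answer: -3 + I*√507379886/2 ≈ -3.0 + 11263.0*I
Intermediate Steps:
h(H, k) = -20 + H² (h(H, k) = H² - 20 = -20 + H²)
F(p, W) = 3
L(g) = -3/2 (L(g) = -132*1/88 = -3/2)
√(L(-18) + (-5190 - 5927)*(11234 + h(14, 73))) - F(212, 46) = √(-3/2 + (-5190 - 5927)*(11234 + (-20 + 14²))) - 1*3 = √(-3/2 - 11117*(11234 + (-20 + 196))) - 3 = √(-3/2 - 11117*(11234 + 176)) - 3 = √(-3/2 - 11117*11410) - 3 = √(-3/2 - 126844970) - 3 = √(-253689943/2) - 3 = I*√507379886/2 - 3 = -3 + I*√507379886/2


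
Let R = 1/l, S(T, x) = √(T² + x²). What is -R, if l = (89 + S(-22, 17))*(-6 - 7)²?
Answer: -89/1208012 + √773/1208012 ≈ -5.0659e-5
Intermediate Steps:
l = 15041 + 169*√773 (l = (89 + √((-22)² + 17²))*(-6 - 7)² = (89 + √(484 + 289))*(-13)² = (89 + √773)*169 = 15041 + 169*√773 ≈ 19740.)
R = 1/(15041 + 169*√773) ≈ 5.0659e-5
-R = -(89/1208012 - √773/1208012) = -89/1208012 + √773/1208012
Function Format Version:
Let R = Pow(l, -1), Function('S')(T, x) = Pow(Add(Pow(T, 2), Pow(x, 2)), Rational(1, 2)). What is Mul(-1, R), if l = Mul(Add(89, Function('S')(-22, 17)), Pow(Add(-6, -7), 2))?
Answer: Add(Rational(-89, 1208012), Mul(Rational(1, 1208012), Pow(773, Rational(1, 2)))) ≈ -5.0659e-5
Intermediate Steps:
l = Add(15041, Mul(169, Pow(773, Rational(1, 2)))) (l = Mul(Add(89, Pow(Add(Pow(-22, 2), Pow(17, 2)), Rational(1, 2))), Pow(Add(-6, -7), 2)) = Mul(Add(89, Pow(Add(484, 289), Rational(1, 2))), Pow(-13, 2)) = Mul(Add(89, Pow(773, Rational(1, 2))), 169) = Add(15041, Mul(169, Pow(773, Rational(1, 2)))) ≈ 19740.)
R = Pow(Add(15041, Mul(169, Pow(773, Rational(1, 2)))), -1) ≈ 5.0659e-5
Mul(-1, R) = Mul(-1, Add(Rational(89, 1208012), Mul(Rational(-1, 1208012), Pow(773, Rational(1, 2))))) = Add(Rational(-89, 1208012), Mul(Rational(1, 1208012), Pow(773, Rational(1, 2))))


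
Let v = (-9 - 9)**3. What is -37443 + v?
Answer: -43275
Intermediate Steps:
v = -5832 (v = (-18)**3 = -5832)
-37443 + v = -37443 - 5832 = -43275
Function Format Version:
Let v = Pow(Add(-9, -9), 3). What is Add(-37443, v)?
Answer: -43275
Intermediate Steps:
v = -5832 (v = Pow(-18, 3) = -5832)
Add(-37443, v) = Add(-37443, -5832) = -43275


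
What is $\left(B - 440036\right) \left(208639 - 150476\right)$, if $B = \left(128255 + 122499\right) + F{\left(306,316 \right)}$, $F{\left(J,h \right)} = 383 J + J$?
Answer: $-4174823814$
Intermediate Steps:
$F{\left(J,h \right)} = 384 J$
$B = 368258$ ($B = \left(128255 + 122499\right) + 384 \cdot 306 = 250754 + 117504 = 368258$)
$\left(B - 440036\right) \left(208639 - 150476\right) = \left(368258 - 440036\right) \left(208639 - 150476\right) = \left(-71778\right) 58163 = -4174823814$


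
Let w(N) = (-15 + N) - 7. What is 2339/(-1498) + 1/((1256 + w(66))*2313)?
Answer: -3516568801/2252168100 ≈ -1.5614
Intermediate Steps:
w(N) = -22 + N
2339/(-1498) + 1/((1256 + w(66))*2313) = 2339/(-1498) + 1/((1256 + (-22 + 66))*2313) = 2339*(-1/1498) + (1/2313)/(1256 + 44) = -2339/1498 + (1/2313)/1300 = -2339/1498 + (1/1300)*(1/2313) = -2339/1498 + 1/3006900 = -3516568801/2252168100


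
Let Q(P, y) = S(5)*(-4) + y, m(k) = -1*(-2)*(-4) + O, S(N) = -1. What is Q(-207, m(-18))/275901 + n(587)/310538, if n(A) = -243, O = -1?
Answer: -68596633/85677744738 ≈ -0.00080064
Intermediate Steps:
m(k) = -9 (m(k) = -1*(-2)*(-4) - 1 = 2*(-4) - 1 = -8 - 1 = -9)
Q(P, y) = 4 + y (Q(P, y) = -1*(-4) + y = 4 + y)
Q(-207, m(-18))/275901 + n(587)/310538 = (4 - 9)/275901 - 243/310538 = -5*1/275901 - 243*1/310538 = -5/275901 - 243/310538 = -68596633/85677744738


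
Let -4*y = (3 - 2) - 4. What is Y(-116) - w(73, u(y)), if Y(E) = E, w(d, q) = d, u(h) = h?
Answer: -189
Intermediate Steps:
y = ¾ (y = -((3 - 2) - 4)/4 = -(1 - 4)/4 = -¼*(-3) = ¾ ≈ 0.75000)
Y(-116) - w(73, u(y)) = -116 - 1*73 = -116 - 73 = -189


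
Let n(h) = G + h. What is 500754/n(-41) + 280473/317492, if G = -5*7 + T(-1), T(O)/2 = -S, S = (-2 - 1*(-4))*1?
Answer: -19870368891/3174920 ≈ -6258.5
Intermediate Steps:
S = 2 (S = (-2 + 4)*1 = 2*1 = 2)
T(O) = -4 (T(O) = 2*(-1*2) = 2*(-2) = -4)
G = -39 (G = -5*7 - 4 = -35 - 4 = -39)
n(h) = -39 + h
500754/n(-41) + 280473/317492 = 500754/(-39 - 41) + 280473/317492 = 500754/(-80) + 280473*(1/317492) = 500754*(-1/80) + 280473/317492 = -250377/40 + 280473/317492 = -19870368891/3174920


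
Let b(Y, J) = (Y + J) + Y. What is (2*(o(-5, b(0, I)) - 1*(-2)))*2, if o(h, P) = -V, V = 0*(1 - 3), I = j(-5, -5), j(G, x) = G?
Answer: 8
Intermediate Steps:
I = -5
b(Y, J) = J + 2*Y (b(Y, J) = (J + Y) + Y = J + 2*Y)
V = 0 (V = 0*(-2) = 0)
o(h, P) = 0 (o(h, P) = -1*0 = 0)
(2*(o(-5, b(0, I)) - 1*(-2)))*2 = (2*(0 - 1*(-2)))*2 = (2*(0 + 2))*2 = (2*2)*2 = 4*2 = 8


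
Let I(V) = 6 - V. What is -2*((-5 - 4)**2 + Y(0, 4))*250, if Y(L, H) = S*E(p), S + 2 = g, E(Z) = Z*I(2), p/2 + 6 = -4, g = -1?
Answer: -160500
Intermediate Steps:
p = -20 (p = -12 + 2*(-4) = -12 - 8 = -20)
E(Z) = 4*Z (E(Z) = Z*(6 - 1*2) = Z*(6 - 2) = Z*4 = 4*Z)
S = -3 (S = -2 - 1 = -3)
Y(L, H) = 240 (Y(L, H) = -12*(-20) = -3*(-80) = 240)
-2*((-5 - 4)**2 + Y(0, 4))*250 = -2*((-5 - 4)**2 + 240)*250 = -2*((-9)**2 + 240)*250 = -2*(81 + 240)*250 = -2*321*250 = -642*250 = -160500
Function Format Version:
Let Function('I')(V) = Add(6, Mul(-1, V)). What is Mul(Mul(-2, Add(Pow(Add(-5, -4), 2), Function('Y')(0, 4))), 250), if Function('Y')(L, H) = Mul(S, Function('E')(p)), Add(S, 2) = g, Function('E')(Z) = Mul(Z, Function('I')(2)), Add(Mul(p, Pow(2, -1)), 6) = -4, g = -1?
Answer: -160500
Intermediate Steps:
p = -20 (p = Add(-12, Mul(2, -4)) = Add(-12, -8) = -20)
Function('E')(Z) = Mul(4, Z) (Function('E')(Z) = Mul(Z, Add(6, Mul(-1, 2))) = Mul(Z, Add(6, -2)) = Mul(Z, 4) = Mul(4, Z))
S = -3 (S = Add(-2, -1) = -3)
Function('Y')(L, H) = 240 (Function('Y')(L, H) = Mul(-3, Mul(4, -20)) = Mul(-3, -80) = 240)
Mul(Mul(-2, Add(Pow(Add(-5, -4), 2), Function('Y')(0, 4))), 250) = Mul(Mul(-2, Add(Pow(Add(-5, -4), 2), 240)), 250) = Mul(Mul(-2, Add(Pow(-9, 2), 240)), 250) = Mul(Mul(-2, Add(81, 240)), 250) = Mul(Mul(-2, 321), 250) = Mul(-642, 250) = -160500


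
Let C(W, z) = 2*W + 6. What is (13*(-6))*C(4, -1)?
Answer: -1092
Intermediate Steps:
C(W, z) = 6 + 2*W
(13*(-6))*C(4, -1) = (13*(-6))*(6 + 2*4) = -78*(6 + 8) = -78*14 = -1092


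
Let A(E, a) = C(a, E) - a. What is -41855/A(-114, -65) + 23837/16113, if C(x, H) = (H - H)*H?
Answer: -134572042/209469 ≈ -642.44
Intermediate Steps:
C(x, H) = 0 (C(x, H) = 0*H = 0)
A(E, a) = -a (A(E, a) = 0 - a = -a)
-41855/A(-114, -65) + 23837/16113 = -41855/((-1*(-65))) + 23837/16113 = -41855/65 + 23837*(1/16113) = -41855*1/65 + 23837/16113 = -8371/13 + 23837/16113 = -134572042/209469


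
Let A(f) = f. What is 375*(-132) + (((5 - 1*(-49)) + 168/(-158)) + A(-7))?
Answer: -3906871/79 ≈ -49454.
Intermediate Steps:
375*(-132) + (((5 - 1*(-49)) + 168/(-158)) + A(-7)) = 375*(-132) + (((5 - 1*(-49)) + 168/(-158)) - 7) = -49500 + (((5 + 49) + 168*(-1/158)) - 7) = -49500 + ((54 - 84/79) - 7) = -49500 + (4182/79 - 7) = -49500 + 3629/79 = -3906871/79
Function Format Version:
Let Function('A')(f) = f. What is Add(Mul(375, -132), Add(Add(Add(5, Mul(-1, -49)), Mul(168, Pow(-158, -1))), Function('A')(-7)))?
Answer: Rational(-3906871, 79) ≈ -49454.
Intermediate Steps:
Add(Mul(375, -132), Add(Add(Add(5, Mul(-1, -49)), Mul(168, Pow(-158, -1))), Function('A')(-7))) = Add(Mul(375, -132), Add(Add(Add(5, Mul(-1, -49)), Mul(168, Pow(-158, -1))), -7)) = Add(-49500, Add(Add(Add(5, 49), Mul(168, Rational(-1, 158))), -7)) = Add(-49500, Add(Add(54, Rational(-84, 79)), -7)) = Add(-49500, Add(Rational(4182, 79), -7)) = Add(-49500, Rational(3629, 79)) = Rational(-3906871, 79)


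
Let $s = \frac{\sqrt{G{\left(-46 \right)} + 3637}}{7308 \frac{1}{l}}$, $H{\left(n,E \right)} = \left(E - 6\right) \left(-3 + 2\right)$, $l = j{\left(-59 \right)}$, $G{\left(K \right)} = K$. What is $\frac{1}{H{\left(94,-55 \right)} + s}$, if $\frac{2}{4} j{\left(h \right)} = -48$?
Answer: $\frac{359107}{21901879} + \frac{232 \sqrt{399}}{21901879} \approx 0.016608$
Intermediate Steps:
$j{\left(h \right)} = -96$ ($j{\left(h \right)} = 2 \left(-48\right) = -96$)
$l = -96$
$H{\left(n,E \right)} = 6 - E$ ($H{\left(n,E \right)} = \left(E - 6\right) \left(-1\right) = \left(-6 + E\right) \left(-1\right) = 6 - E$)
$s = - \frac{8 \sqrt{399}}{203}$ ($s = \frac{\sqrt{-46 + 3637}}{7308 \frac{1}{-96}} = \frac{\sqrt{3591}}{7308 \left(- \frac{1}{96}\right)} = \frac{3 \sqrt{399}}{- \frac{609}{8}} = 3 \sqrt{399} \left(- \frac{8}{609}\right) = - \frac{8 \sqrt{399}}{203} \approx -0.78719$)
$\frac{1}{H{\left(94,-55 \right)} + s} = \frac{1}{\left(6 - -55\right) - \frac{8 \sqrt{399}}{203}} = \frac{1}{\left(6 + 55\right) - \frac{8 \sqrt{399}}{203}} = \frac{1}{61 - \frac{8 \sqrt{399}}{203}}$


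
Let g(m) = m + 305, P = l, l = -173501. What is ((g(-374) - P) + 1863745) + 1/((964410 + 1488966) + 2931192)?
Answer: 10969318084537/5384568 ≈ 2.0372e+6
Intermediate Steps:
P = -173501
g(m) = 305 + m
((g(-374) - P) + 1863745) + 1/((964410 + 1488966) + 2931192) = (((305 - 374) - 1*(-173501)) + 1863745) + 1/((964410 + 1488966) + 2931192) = ((-69 + 173501) + 1863745) + 1/(2453376 + 2931192) = (173432 + 1863745) + 1/5384568 = 2037177 + 1/5384568 = 10969318084537/5384568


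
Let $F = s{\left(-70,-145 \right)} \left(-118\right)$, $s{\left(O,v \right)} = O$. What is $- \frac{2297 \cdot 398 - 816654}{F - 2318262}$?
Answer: $\frac{48776}{1155001} \approx 0.04223$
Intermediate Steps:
$F = 8260$ ($F = \left(-70\right) \left(-118\right) = 8260$)
$- \frac{2297 \cdot 398 - 816654}{F - 2318262} = - \frac{2297 \cdot 398 - 816654}{8260 - 2318262} = - \frac{914206 - 816654}{-2310002} = - \frac{97552 \left(-1\right)}{2310002} = \left(-1\right) \left(- \frac{48776}{1155001}\right) = \frac{48776}{1155001}$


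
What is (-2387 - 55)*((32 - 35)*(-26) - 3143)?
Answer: 7484730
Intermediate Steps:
(-2387 - 55)*((32 - 35)*(-26) - 3143) = -2442*(-3*(-26) - 3143) = -2442*(78 - 3143) = -2442*(-3065) = 7484730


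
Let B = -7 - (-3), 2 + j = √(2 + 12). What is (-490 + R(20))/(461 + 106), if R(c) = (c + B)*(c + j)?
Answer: -202/567 + 16*√14/567 ≈ -0.25068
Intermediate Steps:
j = -2 + √14 (j = -2 + √(2 + 12) = -2 + √14 ≈ 1.7417)
B = -4 (B = -7 - 1*(-3) = -7 + 3 = -4)
R(c) = (-4 + c)*(-2 + c + √14) (R(c) = (c - 4)*(c + (-2 + √14)) = (-4 + c)*(-2 + c + √14))
(-490 + R(20))/(461 + 106) = (-490 + (8 + 20² - 6*20 - 4*√14 + 20*√14))/(461 + 106) = (-490 + (8 + 400 - 120 - 4*√14 + 20*√14))/567 = (-490 + (288 + 16*√14))*(1/567) = (-202 + 16*√14)*(1/567) = -202/567 + 16*√14/567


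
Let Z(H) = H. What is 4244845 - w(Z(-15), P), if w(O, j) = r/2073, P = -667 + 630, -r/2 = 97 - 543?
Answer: 8799562793/2073 ≈ 4.2448e+6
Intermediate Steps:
r = 892 (r = -2*(97 - 543) = -2*(-446) = 892)
P = -37
w(O, j) = 892/2073
4244845 - w(Z(-15), P) = 4244845 - 1*892/2073 = 4244845 - 892/2073 = 8799562793/2073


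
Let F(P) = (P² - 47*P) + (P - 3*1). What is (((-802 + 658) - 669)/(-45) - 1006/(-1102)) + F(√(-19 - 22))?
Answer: -206794/8265 - 46*I*√41 ≈ -25.02 - 294.54*I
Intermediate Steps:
F(P) = -3 + P² - 46*P (F(P) = (P² - 47*P) + (P - 3) = (P² - 47*P) + (-3 + P) = -3 + P² - 46*P)
(((-802 + 658) - 669)/(-45) - 1006/(-1102)) + F(√(-19 - 22)) = (((-802 + 658) - 669)/(-45) - 1006/(-1102)) + (-3 + (√(-19 - 22))² - 46*√(-19 - 22)) = ((-144 - 669)*(-1/45) - 1006*(-1/1102)) + (-3 + (√(-41))² - 46*I*√41) = (-813*(-1/45) + 503/551) + (-3 + (I*√41)² - 46*I*√41) = (271/15 + 503/551) + (-3 - 41 - 46*I*√41) = 156866/8265 + (-44 - 46*I*√41) = -206794/8265 - 46*I*√41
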